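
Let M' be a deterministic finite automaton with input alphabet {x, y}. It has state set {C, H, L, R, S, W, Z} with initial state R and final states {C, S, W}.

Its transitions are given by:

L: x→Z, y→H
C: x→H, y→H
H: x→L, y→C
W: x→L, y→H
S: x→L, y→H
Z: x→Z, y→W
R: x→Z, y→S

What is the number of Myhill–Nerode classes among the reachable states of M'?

P0 = {C,S,W} | {H,L,R,Z}.
On input y, block {H,L,R,Z} splits into {H,R,Z} and {L}.
On input x, block {C,S,W} splits into {S,W} and {C}.
Refine {H,R,Z} on symbol x: members go to different blocks, giving {R,Z} and {H}.
Stable partition: {S,W} | {R,Z} | {L} | {C} | {H} — 5 equivalence classes.

5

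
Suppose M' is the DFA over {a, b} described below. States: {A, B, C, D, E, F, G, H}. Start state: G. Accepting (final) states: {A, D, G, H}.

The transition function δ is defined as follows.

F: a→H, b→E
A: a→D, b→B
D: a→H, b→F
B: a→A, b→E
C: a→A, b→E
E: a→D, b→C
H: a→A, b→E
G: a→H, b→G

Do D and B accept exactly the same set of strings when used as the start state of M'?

P0 = {A,D,G,H} | {B,C,E,F}.
Split {A,D,G,H} by δ(·,b) → {A,D,H} and {G}.
Stable partition: {A,D,H} | {B,C,E,F} | {G} — 3 equivalence classes.
D and B end up in different blocks, so they are distinguishable. For instance, the string 'ε' is accepted from only D.

No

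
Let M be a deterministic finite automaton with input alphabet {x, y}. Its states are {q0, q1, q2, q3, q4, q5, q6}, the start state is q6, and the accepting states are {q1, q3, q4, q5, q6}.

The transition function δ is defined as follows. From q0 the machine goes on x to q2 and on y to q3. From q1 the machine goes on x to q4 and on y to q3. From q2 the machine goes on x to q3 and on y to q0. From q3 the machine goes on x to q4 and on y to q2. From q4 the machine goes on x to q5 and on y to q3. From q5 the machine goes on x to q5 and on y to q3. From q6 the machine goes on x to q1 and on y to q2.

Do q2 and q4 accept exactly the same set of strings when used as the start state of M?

Every state is reachable, so we keep all 7.
Initial partition by acceptance: {q1,q3,q4,q5,q6} | {q0,q2}.
Split {q1,q3,q4,q5,q6} by δ(·,y) → {q1,q4,q5} and {q3,q6}.
Split {q0,q2} by δ(·,x) → {q0} and {q2}.
Stable partition: {q1,q4,q5} | {q0} | {q3,q6} | {q2} — 4 equivalence classes.
q2 and q4 end up in different blocks, so they are distinguishable. For instance, the string 'ε' is accepted from only q4.

No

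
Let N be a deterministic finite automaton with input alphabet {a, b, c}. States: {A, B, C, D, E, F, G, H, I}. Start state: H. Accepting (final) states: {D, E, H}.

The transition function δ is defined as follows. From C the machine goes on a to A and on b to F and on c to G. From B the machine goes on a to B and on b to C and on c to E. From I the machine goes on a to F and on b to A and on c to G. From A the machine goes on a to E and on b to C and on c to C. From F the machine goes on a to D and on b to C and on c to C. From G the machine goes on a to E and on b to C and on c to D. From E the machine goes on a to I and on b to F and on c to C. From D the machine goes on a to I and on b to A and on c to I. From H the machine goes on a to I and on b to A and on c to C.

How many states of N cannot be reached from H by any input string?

1

Starting at H and following transitions, the reachable set is {A, C, D, E, F, G, H, I}. That leaves B unreachable — 1 in total.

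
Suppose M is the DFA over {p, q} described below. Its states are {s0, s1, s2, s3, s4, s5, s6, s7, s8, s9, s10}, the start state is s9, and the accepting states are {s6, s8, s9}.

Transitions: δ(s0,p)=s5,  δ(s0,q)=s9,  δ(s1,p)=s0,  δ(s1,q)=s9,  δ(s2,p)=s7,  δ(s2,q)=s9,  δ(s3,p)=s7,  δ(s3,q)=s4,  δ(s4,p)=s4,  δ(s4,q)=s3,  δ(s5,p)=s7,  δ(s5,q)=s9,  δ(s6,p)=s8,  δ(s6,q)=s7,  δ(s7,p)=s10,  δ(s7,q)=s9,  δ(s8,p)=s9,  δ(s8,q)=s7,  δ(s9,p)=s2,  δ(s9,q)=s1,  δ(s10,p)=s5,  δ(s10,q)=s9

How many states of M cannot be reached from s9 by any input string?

4

No path from s9 leads to s3, s4, s6, s8; the other 7 states are all reachable.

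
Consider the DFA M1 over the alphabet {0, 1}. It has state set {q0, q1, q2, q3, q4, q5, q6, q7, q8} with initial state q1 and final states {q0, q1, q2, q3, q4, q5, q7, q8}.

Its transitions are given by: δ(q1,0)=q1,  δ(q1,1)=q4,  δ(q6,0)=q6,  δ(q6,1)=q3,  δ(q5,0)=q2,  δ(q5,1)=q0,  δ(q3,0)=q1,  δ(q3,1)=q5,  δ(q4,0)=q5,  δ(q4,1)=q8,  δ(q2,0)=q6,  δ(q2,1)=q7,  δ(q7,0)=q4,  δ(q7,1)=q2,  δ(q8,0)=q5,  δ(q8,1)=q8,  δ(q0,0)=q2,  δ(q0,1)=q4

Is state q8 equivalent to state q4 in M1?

Initial partition by acceptance: {q0,q1,q2,q3,q4,q5,q7,q8} | {q6}.
Split {q0,q1,q2,q3,q4,q5,q7,q8} by δ(·,0) → {q0,q1,q3,q4,q5,q7,q8} and {q2}.
On input 0, block {q0,q1,q3,q4,q5,q7,q8} splits into {q1,q3,q4,q7,q8} and {q0,q5}.
On input 0, block {q1,q3,q4,q7,q8} splits into {q1,q3,q7} and {q4,q8}.
On input 0, block {q1,q3,q7} splits into {q1,q3} and {q7}.
Split {q1,q3} by δ(·,1) → {q1} and {q3}.
Refine {q0,q5} on symbol 1: members go to different blocks, giving {q0} and {q5}.
Stable partition: {q1} | {q6} | {q2} | {q0} | {q4,q8} | {q7} | {q3} | {q5} — 8 equivalence classes.
q8 and q4 lie in the same block of the stable partition, so they are equivalent — no string distinguishes them.

Yes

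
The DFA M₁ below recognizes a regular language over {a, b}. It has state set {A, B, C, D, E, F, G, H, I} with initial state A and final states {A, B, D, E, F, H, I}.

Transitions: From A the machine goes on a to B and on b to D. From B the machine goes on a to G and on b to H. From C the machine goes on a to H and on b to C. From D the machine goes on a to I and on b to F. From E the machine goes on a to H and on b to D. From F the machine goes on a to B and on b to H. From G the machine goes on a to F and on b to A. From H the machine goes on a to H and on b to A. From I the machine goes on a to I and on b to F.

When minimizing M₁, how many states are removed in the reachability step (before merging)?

2

BFS from A reaches {A, B, D, F, G, H, I}; the 2 state(s) C, E are never visited.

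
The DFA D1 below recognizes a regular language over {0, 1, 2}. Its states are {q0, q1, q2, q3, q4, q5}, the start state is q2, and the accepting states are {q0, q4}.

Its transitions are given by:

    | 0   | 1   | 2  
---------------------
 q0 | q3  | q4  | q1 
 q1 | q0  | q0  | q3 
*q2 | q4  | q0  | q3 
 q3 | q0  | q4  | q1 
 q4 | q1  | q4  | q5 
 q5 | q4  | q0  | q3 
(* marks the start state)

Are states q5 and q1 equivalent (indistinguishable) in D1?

Yes

Initial partition by acceptance: {q0,q4} | {q1,q2,q3,q5}.
Stable partition: {q0,q4} | {q1,q2,q3,q5} — 2 equivalence classes.
q5 and q1 lie in the same block of the stable partition, so they are equivalent — no string distinguishes them.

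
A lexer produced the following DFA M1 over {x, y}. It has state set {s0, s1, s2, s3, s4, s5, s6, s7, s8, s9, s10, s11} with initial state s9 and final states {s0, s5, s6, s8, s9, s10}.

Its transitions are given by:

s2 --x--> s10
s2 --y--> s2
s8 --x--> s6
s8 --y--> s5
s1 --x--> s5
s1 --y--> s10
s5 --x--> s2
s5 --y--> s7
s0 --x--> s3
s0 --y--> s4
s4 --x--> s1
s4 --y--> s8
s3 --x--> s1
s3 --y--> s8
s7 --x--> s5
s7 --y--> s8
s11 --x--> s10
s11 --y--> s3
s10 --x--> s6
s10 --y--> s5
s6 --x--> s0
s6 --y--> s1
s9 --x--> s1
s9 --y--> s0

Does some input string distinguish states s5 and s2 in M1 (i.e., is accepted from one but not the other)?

Reachable states from the start: {s0,s1,s2,s3,s4,s5,s6,s7,s8,s9,s10}. Unreachable: {s11} — drop them.
P0 = {s0,s5,s6,s8,s9,s10} | {s1,s2,s3,s4,s7}.
Split {s0,s5,s6,s8,s9,s10} by δ(·,x) → {s0,s5,s9} and {s6,s8,s10}.
Refine {s0,s5,s9} on symbol y: members go to different blocks, giving {s0,s5} and {s9}.
Refine {s1,s2,s3,s4,s7} on symbol x: members go to different blocks, giving {s1,s7} and {s3,s4} and {s2}.
Split {s0,s5} by δ(·,x) → {s0} and {s5}.
Split {s6,s8,s10} by δ(·,x) → {s8,s10} and {s6}.
Stable partition: {s0} | {s1,s7} | {s8,s10} | {s9} | {s3,s4} | {s2} | {s5} | {s6} — 8 equivalence classes.
s5 and s2 end up in different blocks, so they are distinguishable. For instance, the string 'ε' is accepted from only s5.

Yes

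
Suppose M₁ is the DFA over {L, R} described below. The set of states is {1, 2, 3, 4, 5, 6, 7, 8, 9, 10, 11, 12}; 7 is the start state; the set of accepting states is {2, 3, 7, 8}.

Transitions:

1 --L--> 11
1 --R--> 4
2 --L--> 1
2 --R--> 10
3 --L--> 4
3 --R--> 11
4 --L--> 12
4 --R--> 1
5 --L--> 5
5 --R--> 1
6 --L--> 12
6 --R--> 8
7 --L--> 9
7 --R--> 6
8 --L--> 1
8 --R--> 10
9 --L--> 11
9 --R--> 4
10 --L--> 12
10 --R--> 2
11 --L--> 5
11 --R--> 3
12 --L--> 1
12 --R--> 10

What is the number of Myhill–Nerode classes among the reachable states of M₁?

8

Every state is reachable, so we keep all 12.
Initial partition by acceptance: {2,3,7,8} | {1,4,5,6,9,10,11,12}.
On input R, block {1,4,5,6,9,10,11,12} splits into {1,4,5,9,12} and {6,10,11}.
On input L, block {1,4,5,9,12} splits into {4,5,12} and {1,9}.
Split {2,3,7,8} by δ(·,L) → {2,7,8} and {3}.
Refine {4,5,12} on symbol L: members go to different blocks, giving {4,5} and {12}.
Refine {4,5} on symbol L: members go to different blocks, giving {4} and {5}.
On input L, block {6,10,11} splits into {6,10} and {11}.
The partition is now stable with 8 blocks: {2,7,8} | {4} | {6,10} | {1,9} | {3} | {12} | {5} | {11}.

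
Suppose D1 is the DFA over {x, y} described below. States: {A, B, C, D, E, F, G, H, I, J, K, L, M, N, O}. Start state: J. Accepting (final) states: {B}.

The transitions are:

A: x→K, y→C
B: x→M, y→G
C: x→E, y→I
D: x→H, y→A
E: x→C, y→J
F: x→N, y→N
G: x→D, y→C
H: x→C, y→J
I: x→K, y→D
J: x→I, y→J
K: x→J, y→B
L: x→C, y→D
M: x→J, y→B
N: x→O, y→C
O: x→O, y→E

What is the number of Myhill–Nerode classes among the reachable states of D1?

States {F,L,N,O} cannot be reached from the start state, so discard them.
P0 = {B} | {A,C,D,E,G,H,I,J,K,M}.
On input y, block {A,C,D,E,G,H,I,J,K,M} splits into {A,C,D,E,G,H,I,J} and {K,M}.
On input x, block {A,C,D,E,G,H,I,J} splits into {C,D,E,G,H,J} and {A,I}.
On input x, block {C,D,E,G,H,J} splits into {C,D,E,G,H} and {J}.
Refine {C,D,E,G,H} on symbol y: members go to different blocks, giving {C,D} and {E,H} and {G}.
The partition is now stable with 7 blocks: {B} | {C,D} | {K,M} | {A,I} | {J} | {E,H} | {G}.

7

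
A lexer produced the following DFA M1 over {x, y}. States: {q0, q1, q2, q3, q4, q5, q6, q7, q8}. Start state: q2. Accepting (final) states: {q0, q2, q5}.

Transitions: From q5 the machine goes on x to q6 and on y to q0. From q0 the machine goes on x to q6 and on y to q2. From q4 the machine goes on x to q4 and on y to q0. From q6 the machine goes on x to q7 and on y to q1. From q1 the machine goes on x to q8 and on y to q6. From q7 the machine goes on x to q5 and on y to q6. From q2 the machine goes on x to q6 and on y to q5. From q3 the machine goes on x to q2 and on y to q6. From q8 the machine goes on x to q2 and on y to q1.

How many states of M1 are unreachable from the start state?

BFS from q2 reaches {q0, q1, q2, q5, q6, q7, q8}; the 2 state(s) q3, q4 are never visited.

2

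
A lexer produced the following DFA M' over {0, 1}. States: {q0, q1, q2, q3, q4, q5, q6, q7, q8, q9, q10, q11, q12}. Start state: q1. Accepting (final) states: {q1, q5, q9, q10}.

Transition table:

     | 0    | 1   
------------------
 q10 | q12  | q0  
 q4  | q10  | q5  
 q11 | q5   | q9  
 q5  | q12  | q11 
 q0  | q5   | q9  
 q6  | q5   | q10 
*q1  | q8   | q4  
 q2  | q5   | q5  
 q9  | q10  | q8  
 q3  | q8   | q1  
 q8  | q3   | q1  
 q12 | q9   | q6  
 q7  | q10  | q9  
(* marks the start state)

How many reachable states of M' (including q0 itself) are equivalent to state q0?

Reachable states from the start: {q0,q1,q3,q4,q5,q6,q8,q9,q10,q11,q12}. Unreachable: {q2,q7} — drop them.
Start with accepting vs non-accepting: {q1,q5,q9,q10} | {q0,q3,q4,q6,q8,q11,q12}.
Split {q1,q5,q9,q10} by δ(·,0) → {q1,q5,q10} and {q9}.
Refine {q0,q3,q4,q6,q8,q11,q12} on symbol 0: members go to different blocks, giving {q0,q4,q6,q11} and {q3,q8} and {q12}.
On input 0, block {q1,q5,q10} splits into {q5,q10} and {q1}.
Split {q0,q4,q6,q11} by δ(·,1) → {q0,q11} and {q4,q6}.
Stable partition: {q5,q10} | {q0,q11} | {q9} | {q3,q8} | {q12} | {q1} | {q4,q6} — 7 equivalence classes.
State q0 belongs to the block {q0,q11}, which has 2 states.

2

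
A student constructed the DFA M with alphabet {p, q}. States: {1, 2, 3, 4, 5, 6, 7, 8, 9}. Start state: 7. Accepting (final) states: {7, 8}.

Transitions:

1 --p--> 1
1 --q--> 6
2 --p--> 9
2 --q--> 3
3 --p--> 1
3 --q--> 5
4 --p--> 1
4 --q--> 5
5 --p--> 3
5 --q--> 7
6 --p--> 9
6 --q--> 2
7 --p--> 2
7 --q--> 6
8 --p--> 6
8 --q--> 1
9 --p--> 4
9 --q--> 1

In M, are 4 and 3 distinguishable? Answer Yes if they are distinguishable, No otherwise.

Reachable states from the start: {1,2,3,4,5,6,7,9}. Unreachable: {8} — drop them.
Start with accepting vs non-accepting: {7} | {1,2,3,4,5,6,9}.
On input q, block {1,2,3,4,5,6,9} splits into {1,2,3,4,6,9} and {5}.
On input q, block {1,2,3,4,6,9} splits into {1,2,6,9} and {3,4}.
Split {1,2,6,9} by δ(·,p) → {1,2,6} and {9}.
Split {1,2,6} by δ(·,p) → {2,6} and {1}.
On input q, block {2,6} splits into {2} and {6}.
The partition is now stable with 7 blocks: {7} | {2} | {5} | {3,4} | {9} | {1} | {6}.
4 and 3 lie in the same block of the stable partition, so they are equivalent — no string distinguishes them.

No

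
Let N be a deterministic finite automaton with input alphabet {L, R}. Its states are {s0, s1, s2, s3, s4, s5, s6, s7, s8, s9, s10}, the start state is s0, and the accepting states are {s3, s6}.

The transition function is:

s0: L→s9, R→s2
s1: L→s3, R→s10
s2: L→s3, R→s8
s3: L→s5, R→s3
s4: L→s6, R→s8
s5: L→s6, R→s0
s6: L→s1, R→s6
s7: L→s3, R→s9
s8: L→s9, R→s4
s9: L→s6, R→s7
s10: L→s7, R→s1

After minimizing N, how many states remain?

4

All states are reachable from the start state.
P0 = {s3,s6} | {s0,s1,s2,s4,s5,s7,s8,s9,s10}.
Refine {s0,s1,s2,s4,s5,s7,s8,s9,s10} on symbol L: members go to different blocks, giving {s1,s2,s4,s5,s7,s9} and {s0,s8,s10}.
Refine {s1,s2,s4,s5,s7,s9} on symbol R: members go to different blocks, giving {s1,s2,s4,s5} and {s7,s9}.
The partition is now stable with 4 blocks: {s3,s6} | {s1,s2,s4,s5} | {s0,s8,s10} | {s7,s9}.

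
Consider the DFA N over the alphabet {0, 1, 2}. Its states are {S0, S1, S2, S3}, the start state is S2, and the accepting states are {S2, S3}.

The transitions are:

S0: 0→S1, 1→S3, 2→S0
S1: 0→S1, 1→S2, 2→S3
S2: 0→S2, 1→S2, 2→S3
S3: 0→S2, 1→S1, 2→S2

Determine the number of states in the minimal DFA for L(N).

3

First remove the unreachable states {S0}; 3 states remain.
Initial partition by acceptance: {S2,S3} | {S1}.
On input 1, block {S2,S3} splits into {S2} and {S3}.
Stable partition: {S2} | {S1} | {S3} — 3 equivalence classes.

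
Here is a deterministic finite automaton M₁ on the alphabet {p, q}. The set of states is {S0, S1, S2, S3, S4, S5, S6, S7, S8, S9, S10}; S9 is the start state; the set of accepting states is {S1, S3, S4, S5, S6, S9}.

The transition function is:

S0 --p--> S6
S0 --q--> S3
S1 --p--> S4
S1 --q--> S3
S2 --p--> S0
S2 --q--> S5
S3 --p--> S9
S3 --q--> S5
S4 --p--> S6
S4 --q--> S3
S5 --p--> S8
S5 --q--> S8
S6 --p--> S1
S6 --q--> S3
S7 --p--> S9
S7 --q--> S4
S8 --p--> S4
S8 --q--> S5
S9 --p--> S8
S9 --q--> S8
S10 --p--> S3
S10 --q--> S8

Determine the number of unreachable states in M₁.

No path from S9 leads to S0, S2, S7, S10; the other 7 states are all reachable.

4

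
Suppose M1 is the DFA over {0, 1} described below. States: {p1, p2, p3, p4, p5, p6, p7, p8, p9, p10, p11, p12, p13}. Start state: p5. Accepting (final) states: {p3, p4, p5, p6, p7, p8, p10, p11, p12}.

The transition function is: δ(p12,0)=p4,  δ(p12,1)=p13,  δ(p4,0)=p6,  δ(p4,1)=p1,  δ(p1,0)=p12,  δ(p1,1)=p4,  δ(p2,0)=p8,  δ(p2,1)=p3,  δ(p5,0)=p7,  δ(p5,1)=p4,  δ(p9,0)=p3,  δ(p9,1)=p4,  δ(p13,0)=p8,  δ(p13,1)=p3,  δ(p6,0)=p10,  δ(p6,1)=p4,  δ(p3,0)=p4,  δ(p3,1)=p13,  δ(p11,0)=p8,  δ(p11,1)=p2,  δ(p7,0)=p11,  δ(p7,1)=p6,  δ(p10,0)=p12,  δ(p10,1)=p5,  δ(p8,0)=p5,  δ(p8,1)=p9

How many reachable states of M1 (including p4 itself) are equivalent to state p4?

Every state is reachable, so we keep all 13.
P0 = {p3,p4,p5,p6,p7,p8,p10,p11,p12} | {p1,p2,p9,p13}.
Refine {p3,p4,p5,p6,p7,p8,p10,p11,p12} on symbol 1: members go to different blocks, giving {p3,p4,p8,p11,p12} and {p5,p6,p7,p10}.
Split {p3,p4,p8,p11,p12} by δ(·,0) → {p3,p11,p12} and {p4,p8}.
Refine {p1,p2,p9,p13} on symbol 0: members go to different blocks, giving {p1,p9} and {p2,p13}.
Refine {p5,p6,p7,p10} on symbol 0: members go to different blocks, giving {p5,p6} and {p7,p10}.
No further refinement is possible. Final partition (6 blocks): {p3,p11,p12} | {p1,p9} | {p5,p6} | {p4,p8} | {p2,p13} | {p7,p10}.
The equivalence class containing p4 is {p4,p8}, of size 2.

2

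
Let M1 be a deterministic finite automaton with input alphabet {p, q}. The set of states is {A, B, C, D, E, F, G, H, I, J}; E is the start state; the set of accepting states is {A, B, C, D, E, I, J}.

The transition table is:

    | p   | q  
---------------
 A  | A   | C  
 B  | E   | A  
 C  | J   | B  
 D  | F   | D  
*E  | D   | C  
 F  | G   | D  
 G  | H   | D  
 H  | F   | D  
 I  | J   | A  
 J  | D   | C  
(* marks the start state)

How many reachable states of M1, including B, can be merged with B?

1

Reachable states from the start: {A,B,C,D,E,F,G,H,J}. Unreachable: {I} — drop them.
Start with accepting vs non-accepting: {A,B,C,D,E,J} | {F,G,H}.
Split {A,B,C,D,E,J} by δ(·,p) → {A,B,C,E,J} and {D}.
Refine {A,B,C,E,J} on symbol p: members go to different blocks, giving {A,B,C} and {E,J}.
Refine {A,B,C} on symbol p: members go to different blocks, giving {B,C} and {A}.
On input q, block {B,C} splits into {B} and {C}.
Stable partition: {B} | {F,G,H} | {D} | {E,J} | {A} | {C} — 6 equivalence classes.
The equivalence class containing B is {B}, of size 1.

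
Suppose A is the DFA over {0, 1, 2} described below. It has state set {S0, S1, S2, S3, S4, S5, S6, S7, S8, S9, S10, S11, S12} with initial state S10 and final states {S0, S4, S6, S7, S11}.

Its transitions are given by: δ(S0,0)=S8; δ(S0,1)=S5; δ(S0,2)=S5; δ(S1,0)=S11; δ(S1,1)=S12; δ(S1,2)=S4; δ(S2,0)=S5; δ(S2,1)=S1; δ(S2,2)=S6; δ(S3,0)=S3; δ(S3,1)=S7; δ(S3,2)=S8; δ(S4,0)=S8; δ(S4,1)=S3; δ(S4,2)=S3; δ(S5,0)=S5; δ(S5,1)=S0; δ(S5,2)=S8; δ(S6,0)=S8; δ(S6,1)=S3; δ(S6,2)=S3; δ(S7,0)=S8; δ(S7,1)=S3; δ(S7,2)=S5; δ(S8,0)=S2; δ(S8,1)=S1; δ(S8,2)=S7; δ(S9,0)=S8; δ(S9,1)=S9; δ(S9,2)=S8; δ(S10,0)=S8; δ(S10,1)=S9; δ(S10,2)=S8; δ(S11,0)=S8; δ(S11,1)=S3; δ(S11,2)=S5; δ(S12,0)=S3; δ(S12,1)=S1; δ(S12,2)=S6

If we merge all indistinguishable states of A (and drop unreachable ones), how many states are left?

6

All states are reachable from the start state.
Initial partition by acceptance: {S0,S4,S6,S7,S11} | {S1,S2,S3,S5,S8,S9,S10,S12}.
Refine {S1,S2,S3,S5,S8,S9,S10,S12} on symbol 0: members go to different blocks, giving {S2,S3,S5,S8,S9,S10,S12} and {S1}.
Split {S2,S3,S5,S8,S9,S10,S12} by δ(·,1) → {S2,S8,S12} and {S3,S5} and {S9,S10}.
Split {S2,S8,S12} by δ(·,0) → {S2,S12} and {S8}.
No further refinement is possible. Final partition (6 blocks): {S0,S4,S6,S7,S11} | {S2,S12} | {S1} | {S3,S5} | {S9,S10} | {S8}.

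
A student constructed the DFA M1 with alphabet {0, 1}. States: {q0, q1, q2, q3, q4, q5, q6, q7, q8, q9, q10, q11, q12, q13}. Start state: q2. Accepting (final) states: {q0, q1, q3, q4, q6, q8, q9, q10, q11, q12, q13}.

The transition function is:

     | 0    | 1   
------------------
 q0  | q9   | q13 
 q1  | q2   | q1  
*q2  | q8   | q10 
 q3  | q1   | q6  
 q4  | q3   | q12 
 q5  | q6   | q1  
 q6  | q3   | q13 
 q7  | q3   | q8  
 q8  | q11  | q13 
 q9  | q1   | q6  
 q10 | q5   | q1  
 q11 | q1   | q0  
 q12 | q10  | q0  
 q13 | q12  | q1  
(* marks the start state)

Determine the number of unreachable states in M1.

Starting at q2 and following transitions, the reachable set is {q0, q1, q2, q3, q5, q6, q8, q9, q10, q11, q12, q13}. That leaves q4, q7 unreachable — 2 in total.

2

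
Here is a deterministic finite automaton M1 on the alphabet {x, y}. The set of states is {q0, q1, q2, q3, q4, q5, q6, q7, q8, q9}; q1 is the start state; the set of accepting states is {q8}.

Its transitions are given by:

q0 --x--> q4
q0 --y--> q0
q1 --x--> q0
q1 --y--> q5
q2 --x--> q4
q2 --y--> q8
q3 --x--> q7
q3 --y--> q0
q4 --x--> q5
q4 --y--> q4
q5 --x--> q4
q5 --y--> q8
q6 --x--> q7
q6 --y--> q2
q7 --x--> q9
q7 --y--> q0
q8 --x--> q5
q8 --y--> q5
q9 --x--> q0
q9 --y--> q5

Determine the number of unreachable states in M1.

5

No path from q1 leads to q2, q3, q6, q7, q9; the other 5 states are all reachable.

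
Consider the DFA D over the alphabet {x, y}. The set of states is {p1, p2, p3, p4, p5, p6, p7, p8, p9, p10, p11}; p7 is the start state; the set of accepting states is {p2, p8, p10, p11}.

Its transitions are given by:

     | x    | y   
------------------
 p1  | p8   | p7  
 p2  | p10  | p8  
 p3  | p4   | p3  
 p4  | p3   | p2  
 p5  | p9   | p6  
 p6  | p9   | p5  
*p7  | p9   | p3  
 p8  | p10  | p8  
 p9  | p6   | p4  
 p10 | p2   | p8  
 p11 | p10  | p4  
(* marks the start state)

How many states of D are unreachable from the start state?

2

Starting at p7 and following transitions, the reachable set is {p2, p3, p4, p5, p6, p7, p8, p9, p10}. That leaves p1, p11 unreachable — 2 in total.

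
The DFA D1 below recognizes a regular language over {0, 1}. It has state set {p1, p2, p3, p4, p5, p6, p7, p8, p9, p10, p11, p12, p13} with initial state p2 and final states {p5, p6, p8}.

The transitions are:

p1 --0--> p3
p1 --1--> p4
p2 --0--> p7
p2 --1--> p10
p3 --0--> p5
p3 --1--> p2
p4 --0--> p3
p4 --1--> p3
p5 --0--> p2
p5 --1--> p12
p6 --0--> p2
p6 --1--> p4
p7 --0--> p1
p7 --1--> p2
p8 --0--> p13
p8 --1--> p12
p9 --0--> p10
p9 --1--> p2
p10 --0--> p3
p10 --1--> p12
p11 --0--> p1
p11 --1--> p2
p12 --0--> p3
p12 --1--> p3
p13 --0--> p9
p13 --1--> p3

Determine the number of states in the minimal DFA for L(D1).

First remove the unreachable states {p6,p8,p9,p11,p13}; 8 states remain.
P0 = {p5} | {p1,p2,p3,p4,p7,p10,p12}.
Split {p1,p2,p3,p4,p7,p10,p12} by δ(·,0) → {p1,p2,p4,p7,p10,p12} and {p3}.
Refine {p1,p2,p4,p7,p10,p12} on symbol 0: members go to different blocks, giving {p1,p4,p10,p12} and {p2,p7}.
Split {p1,p4,p10,p12} by δ(·,1) → {p1,p10} and {p4,p12}.
On input 0, block {p2,p7} splits into {p2} and {p7}.
No further refinement is possible. Final partition (6 blocks): {p5} | {p1,p10} | {p3} | {p2} | {p4,p12} | {p7}.

6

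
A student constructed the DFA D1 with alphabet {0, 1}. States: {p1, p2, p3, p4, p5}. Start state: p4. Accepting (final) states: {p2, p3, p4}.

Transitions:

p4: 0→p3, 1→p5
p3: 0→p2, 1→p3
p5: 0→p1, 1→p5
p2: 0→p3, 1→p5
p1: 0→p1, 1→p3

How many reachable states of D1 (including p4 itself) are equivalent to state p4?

2

All states are reachable from the start state.
P0 = {p2,p3,p4} | {p1,p5}.
On input 1, block {p2,p3,p4} splits into {p2,p4} and {p3}.
Split {p1,p5} by δ(·,1) → {p1} and {p5}.
No further refinement is possible. Final partition (4 blocks): {p2,p4} | {p1} | {p3} | {p5}.
The equivalence class containing p4 is {p2,p4}, of size 2.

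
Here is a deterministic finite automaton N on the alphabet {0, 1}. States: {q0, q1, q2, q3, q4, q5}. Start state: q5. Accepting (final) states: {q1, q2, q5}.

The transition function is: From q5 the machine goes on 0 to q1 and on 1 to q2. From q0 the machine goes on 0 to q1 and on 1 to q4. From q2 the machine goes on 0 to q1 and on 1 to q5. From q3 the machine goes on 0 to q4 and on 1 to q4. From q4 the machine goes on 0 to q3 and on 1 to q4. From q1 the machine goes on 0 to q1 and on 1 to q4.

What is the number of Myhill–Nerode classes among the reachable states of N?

3

First remove the unreachable states {q0}; 5 states remain.
Start with accepting vs non-accepting: {q1,q2,q5} | {q3,q4}.
Refine {q1,q2,q5} on symbol 1: members go to different blocks, giving {q2,q5} and {q1}.
The partition is now stable with 3 blocks: {q2,q5} | {q3,q4} | {q1}.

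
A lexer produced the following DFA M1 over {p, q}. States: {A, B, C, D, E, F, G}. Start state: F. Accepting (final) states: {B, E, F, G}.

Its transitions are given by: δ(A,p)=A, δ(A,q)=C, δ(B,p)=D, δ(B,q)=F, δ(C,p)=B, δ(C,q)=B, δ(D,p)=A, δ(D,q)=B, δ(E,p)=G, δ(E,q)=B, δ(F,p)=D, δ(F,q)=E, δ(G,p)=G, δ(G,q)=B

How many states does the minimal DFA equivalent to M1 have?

6

Initial partition by acceptance: {B,E,F,G} | {A,C,D}.
Refine {B,E,F,G} on symbol p: members go to different blocks, giving {B,F} and {E,G}.
On input q, block {B,F} splits into {B} and {F}.
Split {A,C,D} by δ(·,p) → {A,D} and {C}.
On input q, block {A,D} splits into {A} and {D}.
Stable partition: {B} | {A} | {E,G} | {F} | {C} | {D} — 6 equivalence classes.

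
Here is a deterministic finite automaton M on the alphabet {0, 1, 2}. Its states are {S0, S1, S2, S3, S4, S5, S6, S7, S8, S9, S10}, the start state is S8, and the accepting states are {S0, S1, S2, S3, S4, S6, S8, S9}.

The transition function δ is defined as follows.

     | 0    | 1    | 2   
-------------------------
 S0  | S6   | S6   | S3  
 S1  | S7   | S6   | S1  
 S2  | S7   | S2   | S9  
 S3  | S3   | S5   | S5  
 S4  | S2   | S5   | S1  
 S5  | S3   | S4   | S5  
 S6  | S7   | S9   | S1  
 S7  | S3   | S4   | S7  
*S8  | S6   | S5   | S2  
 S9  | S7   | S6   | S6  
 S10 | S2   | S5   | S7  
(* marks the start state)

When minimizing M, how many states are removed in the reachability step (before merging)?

2

BFS from S8 reaches {S1, S2, S3, S4, S5, S6, S7, S8, S9}; the 2 state(s) S0, S10 are never visited.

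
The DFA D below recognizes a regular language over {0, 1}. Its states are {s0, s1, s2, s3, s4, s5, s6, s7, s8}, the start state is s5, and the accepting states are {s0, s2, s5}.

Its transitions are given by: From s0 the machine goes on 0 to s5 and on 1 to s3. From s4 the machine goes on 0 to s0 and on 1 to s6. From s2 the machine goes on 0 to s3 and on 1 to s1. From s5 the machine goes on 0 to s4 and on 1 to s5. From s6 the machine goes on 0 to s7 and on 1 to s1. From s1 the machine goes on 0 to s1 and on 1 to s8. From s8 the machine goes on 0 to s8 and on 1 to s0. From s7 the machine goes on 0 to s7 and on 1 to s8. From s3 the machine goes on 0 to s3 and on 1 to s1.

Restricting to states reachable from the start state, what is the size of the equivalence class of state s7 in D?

States {s2} cannot be reached from the start state, so discard them.
P0 = {s0,s5} | {s1,s3,s4,s6,s7,s8}.
On input 0, block {s0,s5} splits into {s0} and {s5}.
Refine {s1,s3,s4,s6,s7,s8} on symbol 0: members go to different blocks, giving {s1,s3,s6,s7,s8} and {s4}.
On input 1, block {s1,s3,s6,s7,s8} splits into {s1,s3,s6,s7} and {s8}.
On input 1, block {s1,s3,s6,s7} splits into {s1,s7} and {s3,s6}.
Refine {s3,s6} on symbol 0: members go to different blocks, giving {s3} and {s6}.
The partition is now stable with 7 blocks: {s0} | {s1,s7} | {s5} | {s4} | {s8} | {s3} | {s6}.
State s7 belongs to the block {s1,s7}, which has 2 states.

2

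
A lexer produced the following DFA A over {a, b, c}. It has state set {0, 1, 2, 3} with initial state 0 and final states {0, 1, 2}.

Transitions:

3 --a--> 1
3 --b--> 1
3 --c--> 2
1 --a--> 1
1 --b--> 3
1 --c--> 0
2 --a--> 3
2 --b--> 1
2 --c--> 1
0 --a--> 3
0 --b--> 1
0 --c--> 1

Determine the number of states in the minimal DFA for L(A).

3

Every state is reachable, so we keep all 4.
Start with accepting vs non-accepting: {0,1,2} | {3}.
On input a, block {0,1,2} splits into {0,2} and {1}.
No further refinement is possible. Final partition (3 blocks): {0,2} | {3} | {1}.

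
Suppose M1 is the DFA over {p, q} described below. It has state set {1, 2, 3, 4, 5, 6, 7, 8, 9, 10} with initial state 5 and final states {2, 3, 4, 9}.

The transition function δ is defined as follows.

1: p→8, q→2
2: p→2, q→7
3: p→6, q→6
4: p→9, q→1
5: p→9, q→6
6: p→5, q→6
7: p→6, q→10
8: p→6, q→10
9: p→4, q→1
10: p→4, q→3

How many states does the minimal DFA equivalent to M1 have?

Initial partition by acceptance: {2,3,4,9} | {1,5,6,7,8,10}.
On input p, block {2,3,4,9} splits into {2,4,9} and {3}.
On input p, block {1,5,6,7,8,10} splits into {1,6,7,8} and {5,10}.
Split {1,6,7,8} by δ(·,p) → {1,7,8} and {6}.
Split {1,7,8} by δ(·,p) → {7,8} and {1}.
On input q, block {2,4,9} splits into {4,9} and {2}.
Refine {5,10} on symbol q: members go to different blocks, giving {5} and {10}.
The partition is now stable with 8 blocks: {4,9} | {7,8} | {3} | {5} | {6} | {1} | {2} | {10}.

8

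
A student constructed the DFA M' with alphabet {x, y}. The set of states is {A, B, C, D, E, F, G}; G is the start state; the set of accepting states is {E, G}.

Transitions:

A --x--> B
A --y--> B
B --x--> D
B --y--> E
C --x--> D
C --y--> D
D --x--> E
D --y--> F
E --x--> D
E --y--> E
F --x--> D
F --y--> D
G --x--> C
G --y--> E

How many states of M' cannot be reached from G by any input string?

2

BFS from G reaches {C, D, E, F, G}; the 2 state(s) A, B are never visited.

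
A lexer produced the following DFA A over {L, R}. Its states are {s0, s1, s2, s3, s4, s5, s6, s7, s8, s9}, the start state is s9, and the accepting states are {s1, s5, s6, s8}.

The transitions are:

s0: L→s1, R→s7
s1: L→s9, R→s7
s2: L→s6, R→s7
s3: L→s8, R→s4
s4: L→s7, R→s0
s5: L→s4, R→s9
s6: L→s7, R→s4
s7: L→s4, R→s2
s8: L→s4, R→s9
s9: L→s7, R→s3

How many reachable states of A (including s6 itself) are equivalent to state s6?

States {s5} cannot be reached from the start state, so discard them.
Initial partition by acceptance: {s1,s6,s8} | {s0,s2,s3,s4,s7,s9}.
Refine {s0,s2,s3,s4,s7,s9} on symbol L: members go to different blocks, giving {s0,s2,s3} and {s4,s7,s9}.
Stable partition: {s1,s6,s8} | {s0,s2,s3} | {s4,s7,s9} — 3 equivalence classes.
The equivalence class containing s6 is {s1,s6,s8}, of size 3.

3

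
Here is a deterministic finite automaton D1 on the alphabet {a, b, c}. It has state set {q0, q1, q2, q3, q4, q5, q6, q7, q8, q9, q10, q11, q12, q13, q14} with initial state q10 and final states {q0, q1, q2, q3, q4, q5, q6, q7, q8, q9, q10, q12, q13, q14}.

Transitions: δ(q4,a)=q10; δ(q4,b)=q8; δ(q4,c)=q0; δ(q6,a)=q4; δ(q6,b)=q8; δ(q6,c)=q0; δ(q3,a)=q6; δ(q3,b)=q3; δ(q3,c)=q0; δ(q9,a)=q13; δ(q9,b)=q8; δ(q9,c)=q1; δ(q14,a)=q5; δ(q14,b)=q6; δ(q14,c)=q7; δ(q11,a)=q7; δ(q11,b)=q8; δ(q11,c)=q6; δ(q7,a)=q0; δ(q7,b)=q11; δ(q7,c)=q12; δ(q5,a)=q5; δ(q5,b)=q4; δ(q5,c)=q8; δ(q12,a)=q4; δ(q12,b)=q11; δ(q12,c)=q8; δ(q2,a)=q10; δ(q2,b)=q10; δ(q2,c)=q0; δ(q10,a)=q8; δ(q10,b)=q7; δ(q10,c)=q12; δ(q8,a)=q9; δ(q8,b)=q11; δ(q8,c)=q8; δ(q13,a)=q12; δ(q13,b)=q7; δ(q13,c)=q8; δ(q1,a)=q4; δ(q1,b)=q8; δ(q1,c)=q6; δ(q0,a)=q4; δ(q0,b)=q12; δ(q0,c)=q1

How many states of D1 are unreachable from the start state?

4

Starting at q10 and following transitions, the reachable set is {q0, q1, q4, q6, q7, q8, q9, q10, q11, q12, q13}. That leaves q2, q3, q5, q14 unreachable — 4 in total.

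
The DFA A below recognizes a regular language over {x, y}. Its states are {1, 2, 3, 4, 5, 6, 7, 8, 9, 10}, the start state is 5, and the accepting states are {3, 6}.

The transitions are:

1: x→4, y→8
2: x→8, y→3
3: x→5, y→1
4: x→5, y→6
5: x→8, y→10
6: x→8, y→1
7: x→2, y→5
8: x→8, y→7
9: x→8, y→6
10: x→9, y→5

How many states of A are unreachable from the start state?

0

A breadth-first search from the start state visits every state.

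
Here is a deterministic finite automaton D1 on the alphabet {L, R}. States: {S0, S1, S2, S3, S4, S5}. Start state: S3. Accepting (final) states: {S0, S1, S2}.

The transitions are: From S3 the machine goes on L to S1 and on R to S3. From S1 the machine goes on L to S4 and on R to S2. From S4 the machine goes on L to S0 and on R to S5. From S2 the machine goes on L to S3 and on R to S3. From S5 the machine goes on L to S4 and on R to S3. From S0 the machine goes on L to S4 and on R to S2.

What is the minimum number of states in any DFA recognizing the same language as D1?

5

Every state is reachable, so we keep all 6.
P0 = {S0,S1,S2} | {S3,S4,S5}.
On input R, block {S0,S1,S2} splits into {S0,S1} and {S2}.
On input L, block {S3,S4,S5} splits into {S3,S4} and {S5}.
Split {S3,S4} by δ(·,R) → {S3} and {S4}.
Stable partition: {S0,S1} | {S3} | {S2} | {S5} | {S4} — 5 equivalence classes.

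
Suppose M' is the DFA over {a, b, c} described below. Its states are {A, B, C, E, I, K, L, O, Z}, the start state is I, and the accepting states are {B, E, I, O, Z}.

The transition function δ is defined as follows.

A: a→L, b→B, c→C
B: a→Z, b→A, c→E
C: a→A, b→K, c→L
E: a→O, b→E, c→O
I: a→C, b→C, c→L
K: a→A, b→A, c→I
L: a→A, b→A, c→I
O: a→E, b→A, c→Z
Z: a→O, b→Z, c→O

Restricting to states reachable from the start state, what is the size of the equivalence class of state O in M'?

2

Every state is reachable, so we keep all 9.
Start with accepting vs non-accepting: {B,E,I,O,Z} | {A,C,K,L}.
Split {B,E,I,O,Z} by δ(·,a) → {B,E,O,Z} and {I}.
Refine {B,E,O,Z} on symbol b: members go to different blocks, giving {B,O} and {E,Z}.
Split {A,C,K,L} by δ(·,b) → {C,K,L} and {A}.
Refine {C,K,L} on symbol b: members go to different blocks, giving {K,L} and {C}.
The partition is now stable with 6 blocks: {B,O} | {K,L} | {I} | {E,Z} | {A} | {C}.
The equivalence class containing O is {B,O}, of size 2.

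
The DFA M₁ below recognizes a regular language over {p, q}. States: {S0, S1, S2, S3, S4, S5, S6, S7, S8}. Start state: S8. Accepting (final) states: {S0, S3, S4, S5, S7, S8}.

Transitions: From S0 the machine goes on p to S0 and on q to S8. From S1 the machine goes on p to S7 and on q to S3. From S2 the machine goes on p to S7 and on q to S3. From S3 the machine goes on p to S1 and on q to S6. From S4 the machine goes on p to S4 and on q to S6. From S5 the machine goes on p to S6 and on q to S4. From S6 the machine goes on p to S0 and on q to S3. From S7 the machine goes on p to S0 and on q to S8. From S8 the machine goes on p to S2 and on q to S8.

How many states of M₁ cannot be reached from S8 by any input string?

No path from S8 leads to S4, S5; the other 7 states are all reachable.

2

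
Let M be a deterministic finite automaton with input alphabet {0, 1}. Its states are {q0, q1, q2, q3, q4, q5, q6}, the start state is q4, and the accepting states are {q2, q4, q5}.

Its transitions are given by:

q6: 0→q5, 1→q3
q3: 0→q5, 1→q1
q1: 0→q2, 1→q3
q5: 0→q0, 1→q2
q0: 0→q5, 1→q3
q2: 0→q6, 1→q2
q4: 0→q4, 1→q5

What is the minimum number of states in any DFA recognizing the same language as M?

3

All states are reachable from the start state.
Initial partition by acceptance: {q2,q4,q5} | {q0,q1,q3,q6}.
Split {q2,q4,q5} by δ(·,0) → {q2,q5} and {q4}.
The partition is now stable with 3 blocks: {q2,q5} | {q0,q1,q3,q6} | {q4}.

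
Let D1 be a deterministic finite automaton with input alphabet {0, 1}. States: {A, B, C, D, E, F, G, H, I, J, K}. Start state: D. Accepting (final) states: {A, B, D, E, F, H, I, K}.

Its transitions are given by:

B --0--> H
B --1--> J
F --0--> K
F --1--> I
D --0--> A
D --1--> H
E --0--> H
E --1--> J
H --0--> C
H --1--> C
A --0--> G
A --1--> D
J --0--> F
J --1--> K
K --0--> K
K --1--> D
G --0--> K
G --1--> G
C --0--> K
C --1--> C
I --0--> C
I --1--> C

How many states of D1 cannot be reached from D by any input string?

No path from D leads to B, E, F, I, J; the other 6 states are all reachable.

5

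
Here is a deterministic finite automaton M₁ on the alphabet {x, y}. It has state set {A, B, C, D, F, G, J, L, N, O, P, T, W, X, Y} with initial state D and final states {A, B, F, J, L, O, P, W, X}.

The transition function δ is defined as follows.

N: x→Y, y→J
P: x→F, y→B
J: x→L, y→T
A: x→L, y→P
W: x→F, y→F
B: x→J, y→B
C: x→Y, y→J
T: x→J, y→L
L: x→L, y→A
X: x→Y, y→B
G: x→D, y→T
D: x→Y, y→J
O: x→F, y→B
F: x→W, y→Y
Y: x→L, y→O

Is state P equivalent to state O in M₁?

Reachable states from the start: {A,B,D,F,J,L,O,P,T,W,Y}. Unreachable: {C,G,N,X} — drop them.
Initial partition by acceptance: {A,B,F,J,L,O,P,W} | {D,T,Y}.
On input y, block {A,B,F,J,L,O,P,W} splits into {A,B,L,O,P,W} and {F,J}.
Refine {A,B,L,O,P,W} on symbol x: members go to different blocks, giving {B,O,P,W} and {A,L}.
Refine {B,O,P,W} on symbol y: members go to different blocks, giving {B,O,P} and {W}.
Split {D,T,Y} by δ(·,x) → {Y} and {T} and {D}.
On input x, block {F,J} splits into {F} and {J}.
On input x, block {B,O,P} splits into {O,P} and {B}.
On input y, block {A,L} splits into {L} and {A}.
The partition is now stable with 10 blocks: {O,P} | {Y} | {F} | {L} | {W} | {T} | {D} | {J} | {B} | {A}.
P and O lie in the same block of the stable partition, so they are equivalent — no string distinguishes them.

Yes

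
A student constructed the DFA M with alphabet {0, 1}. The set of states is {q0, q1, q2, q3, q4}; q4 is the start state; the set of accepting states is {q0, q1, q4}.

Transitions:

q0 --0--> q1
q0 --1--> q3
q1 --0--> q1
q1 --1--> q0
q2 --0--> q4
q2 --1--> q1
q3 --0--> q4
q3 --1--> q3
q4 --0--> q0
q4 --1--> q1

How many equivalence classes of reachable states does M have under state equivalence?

4

States {q2} cannot be reached from the start state, so discard them.
Initial partition by acceptance: {q0,q1,q4} | {q3}.
On input 1, block {q0,q1,q4} splits into {q1,q4} and {q0}.
On input 0, block {q1,q4} splits into {q1} and {q4}.
No further refinement is possible. Final partition (4 blocks): {q1} | {q3} | {q0} | {q4}.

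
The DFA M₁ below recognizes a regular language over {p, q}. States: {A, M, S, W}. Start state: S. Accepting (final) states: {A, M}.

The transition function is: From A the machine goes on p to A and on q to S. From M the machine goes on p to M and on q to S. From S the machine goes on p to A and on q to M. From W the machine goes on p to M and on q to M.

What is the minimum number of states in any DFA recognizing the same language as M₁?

2

First remove the unreachable states {W}; 3 states remain.
P0 = {A,M} | {S}.
No further refinement is possible. Final partition (2 blocks): {A,M} | {S}.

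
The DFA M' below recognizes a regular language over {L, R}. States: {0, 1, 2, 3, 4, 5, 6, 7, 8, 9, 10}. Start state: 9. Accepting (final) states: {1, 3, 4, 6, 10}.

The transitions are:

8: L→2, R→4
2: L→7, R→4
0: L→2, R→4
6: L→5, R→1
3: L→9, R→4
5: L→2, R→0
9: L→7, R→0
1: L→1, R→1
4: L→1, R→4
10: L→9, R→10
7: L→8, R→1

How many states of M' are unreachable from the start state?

4

BFS from 9 reaches {0, 1, 2, 4, 7, 8, 9}; the 4 state(s) 3, 5, 6, 10 are never visited.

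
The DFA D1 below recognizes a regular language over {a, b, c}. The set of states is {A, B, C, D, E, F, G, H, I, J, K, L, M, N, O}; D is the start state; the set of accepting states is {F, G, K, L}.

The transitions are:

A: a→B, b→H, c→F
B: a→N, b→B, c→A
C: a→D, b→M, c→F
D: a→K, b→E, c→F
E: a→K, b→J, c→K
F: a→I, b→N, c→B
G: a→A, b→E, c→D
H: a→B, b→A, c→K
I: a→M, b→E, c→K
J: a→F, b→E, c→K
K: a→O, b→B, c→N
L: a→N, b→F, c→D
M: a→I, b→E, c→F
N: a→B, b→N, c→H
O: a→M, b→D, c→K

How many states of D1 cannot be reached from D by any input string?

3

BFS from D reaches {A, B, D, E, F, H, I, J, K, M, N, O}; the 3 state(s) C, G, L are never visited.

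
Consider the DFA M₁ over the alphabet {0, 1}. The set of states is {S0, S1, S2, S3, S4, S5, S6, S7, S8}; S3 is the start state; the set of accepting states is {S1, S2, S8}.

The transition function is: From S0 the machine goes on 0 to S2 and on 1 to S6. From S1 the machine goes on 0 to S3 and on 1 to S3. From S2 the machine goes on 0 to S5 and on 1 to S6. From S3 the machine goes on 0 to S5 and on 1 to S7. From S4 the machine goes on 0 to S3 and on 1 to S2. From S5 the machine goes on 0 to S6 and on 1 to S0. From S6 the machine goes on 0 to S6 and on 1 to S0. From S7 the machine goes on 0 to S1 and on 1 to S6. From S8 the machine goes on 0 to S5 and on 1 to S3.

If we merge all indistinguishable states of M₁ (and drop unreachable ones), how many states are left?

3

Reachable states from the start: {S0,S1,S2,S3,S5,S6,S7}. Unreachable: {S4,S8} — drop them.
Initial partition by acceptance: {S1,S2} | {S0,S3,S5,S6,S7}.
On input 0, block {S0,S3,S5,S6,S7} splits into {S3,S5,S6} and {S0,S7}.
No further refinement is possible. Final partition (3 blocks): {S1,S2} | {S3,S5,S6} | {S0,S7}.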